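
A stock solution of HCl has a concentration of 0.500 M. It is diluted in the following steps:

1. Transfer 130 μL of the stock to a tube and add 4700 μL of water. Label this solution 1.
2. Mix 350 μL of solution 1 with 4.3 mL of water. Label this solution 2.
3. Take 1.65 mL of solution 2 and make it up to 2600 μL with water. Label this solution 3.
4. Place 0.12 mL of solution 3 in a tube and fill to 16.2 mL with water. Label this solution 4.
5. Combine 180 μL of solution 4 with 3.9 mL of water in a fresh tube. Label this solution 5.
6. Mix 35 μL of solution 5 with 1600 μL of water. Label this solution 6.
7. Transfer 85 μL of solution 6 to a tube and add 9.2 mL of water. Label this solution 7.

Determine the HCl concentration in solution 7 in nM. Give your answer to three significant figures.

Step 1: 130 μL + 4700 μL = 4830 μL total → factor 4830/130 = 37.154
Step 2: 350 μL + 4.3 mL = 4650 μL total → factor 4650/350 = 13.286
Step 3: 1.65 mL brought to 2600 μL → factor 2.6/1.65 = 1.5758
Step 4: 0.12 mL brought to 16.2 mL → factor 16.2/0.12 = 135
Step 5: 180 μL + 3.9 mL = 4080 μL total → factor 4080/180 = 22.667
Step 6: 35 μL + 1600 μL = 1635 μL total → factor 1635/35 = 46.714
Step 7: 85 μL + 9.2 mL = 9285 μL total → factor 9285/85 = 109.24
Overall dilution factor = 37.154 × 13.286 × 1.5758 × 135 × 22.667 × 46.714 × 109.24 = 1.2145 × 10^10
Final = 0.500 M / 1.2145 × 10^10 = 4.117 × 10^-11 M = 0.0412 nM

0.0412 nM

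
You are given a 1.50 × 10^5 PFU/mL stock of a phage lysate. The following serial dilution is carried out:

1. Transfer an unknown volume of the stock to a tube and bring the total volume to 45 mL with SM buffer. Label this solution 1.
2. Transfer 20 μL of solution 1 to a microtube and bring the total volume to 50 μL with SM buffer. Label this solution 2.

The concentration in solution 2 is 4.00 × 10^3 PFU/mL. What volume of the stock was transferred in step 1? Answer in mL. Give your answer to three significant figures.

Step 1: v brought to 45 mL → factor = 45 mL/v
Step 2: 20 μL brought to 50 μL → factor 50/20 = 2.5
Product of known-step factors = 2.5
Overall factor = 1.50 × 10^5 PFU/mL / (4.00 × 10^3 PFU/mL) = 37.5
Step-1 factor = 37.5 / 2.5 = 15
v = 45 mL / 15 = 3.00 mL

3.00 mL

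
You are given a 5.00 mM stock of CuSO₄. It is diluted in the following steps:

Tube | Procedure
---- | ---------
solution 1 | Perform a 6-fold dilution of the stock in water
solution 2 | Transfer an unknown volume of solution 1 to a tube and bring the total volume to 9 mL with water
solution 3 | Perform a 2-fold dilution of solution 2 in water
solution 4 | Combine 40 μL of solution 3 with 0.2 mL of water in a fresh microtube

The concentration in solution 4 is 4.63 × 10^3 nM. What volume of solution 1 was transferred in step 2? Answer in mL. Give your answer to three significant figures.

0.600 mL

Step 1: 6-fold → factor 6
Step 2: v brought to 9 mL → factor = 9 mL/v
Step 3: 2-fold → factor 2
Step 4: 40 μL + 0.2 mL = 240 μL total → factor 240/40 = 6
Product of known-step factors = 72
Overall factor = 5.00 mM / (4.63 × 10^3 nM) = 1079.9
Step-2 factor = 1079.9 / 72 = 14.999
v = 9 mL / 14.999 = 0.600 mL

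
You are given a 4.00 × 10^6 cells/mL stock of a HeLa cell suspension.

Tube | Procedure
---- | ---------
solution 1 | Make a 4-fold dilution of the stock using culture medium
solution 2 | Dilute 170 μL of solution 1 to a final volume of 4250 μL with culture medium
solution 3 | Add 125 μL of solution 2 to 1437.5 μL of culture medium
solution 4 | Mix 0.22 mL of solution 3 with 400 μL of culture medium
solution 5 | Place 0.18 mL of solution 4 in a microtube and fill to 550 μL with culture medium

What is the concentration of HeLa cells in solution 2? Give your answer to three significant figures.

Step 1: 4-fold → factor 4
Step 2: 170 μL brought to 4250 μL → factor 4250/170 = 25
Dilution factor through solution 2 = 4 × 25 = 100
[solution 2] = 4.00 × 10^6 cells/mL / 100 = 4.00 × 10^4 cells/mL

4.00 × 10^4 cells/mL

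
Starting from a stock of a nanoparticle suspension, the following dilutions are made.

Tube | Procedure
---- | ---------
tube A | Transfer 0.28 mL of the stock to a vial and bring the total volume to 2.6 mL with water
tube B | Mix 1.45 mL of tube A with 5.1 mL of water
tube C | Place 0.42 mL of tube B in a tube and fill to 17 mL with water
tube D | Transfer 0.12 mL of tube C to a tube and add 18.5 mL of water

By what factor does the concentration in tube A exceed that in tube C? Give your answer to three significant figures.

183

Step 1: 0.28 mL brought to 2.6 mL → factor 2.6/0.28 = 9.2857
Step 2: 1.45 mL + 5.1 mL = 6.55 mL total → factor 6.55/1.45 = 4.5172
Step 3: 0.42 mL brought to 17 mL → factor 17/0.42 = 40.476
Dilution factor to tube A = 9.2857; to tube C = 1697.8
[tube A]/[tube C] = (factor to tube C)/(factor to tube A) = 1697.8/9.2857 = 183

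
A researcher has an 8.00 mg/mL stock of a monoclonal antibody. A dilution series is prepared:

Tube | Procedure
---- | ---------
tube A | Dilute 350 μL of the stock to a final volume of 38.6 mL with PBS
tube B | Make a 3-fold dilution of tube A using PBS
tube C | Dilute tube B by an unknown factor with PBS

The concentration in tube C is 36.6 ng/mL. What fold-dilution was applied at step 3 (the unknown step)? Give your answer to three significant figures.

661-fold

Step 1: 350 μL brought to 38.6 mL → factor 38600/350 = 110.29
Step 2: 3-fold → factor 3
Step 3: unknown factor x
Product of known-step factors = 330.86
Overall factor = 8.00 mg/mL / (36.6 ng/mL) = 2.1858 × 10^5
x = 2.1858 × 10^5 / 330.86 = 661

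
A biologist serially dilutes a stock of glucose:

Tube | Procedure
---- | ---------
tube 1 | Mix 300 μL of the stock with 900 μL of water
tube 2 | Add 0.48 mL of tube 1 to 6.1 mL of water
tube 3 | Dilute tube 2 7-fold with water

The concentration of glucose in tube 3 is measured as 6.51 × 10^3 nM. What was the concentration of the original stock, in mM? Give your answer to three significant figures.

Step 1: 300 μL + 900 μL = 1200 μL total → factor 1200/300 = 4
Step 2: 0.48 mL + 6.1 mL = 6.58 mL total → factor 6.58/0.48 = 13.708
Step 3: 7-fold → factor 7
Overall dilution factor = 4 × 13.708 × 7 = 383.83
Stock = 6.51 × 10^3 nM × 383.83 = 2.499 × 10^6 nM = 2.50 mM

2.50 mM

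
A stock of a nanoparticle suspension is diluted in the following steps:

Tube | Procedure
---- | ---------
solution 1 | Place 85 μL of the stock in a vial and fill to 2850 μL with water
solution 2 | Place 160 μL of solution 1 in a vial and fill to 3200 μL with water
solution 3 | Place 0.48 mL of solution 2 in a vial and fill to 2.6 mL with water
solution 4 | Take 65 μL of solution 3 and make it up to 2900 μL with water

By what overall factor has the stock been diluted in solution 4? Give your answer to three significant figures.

Step 1: 85 μL brought to 2850 μL → factor 2850/85 = 33.529
Step 2: 160 μL brought to 3200 μL → factor 3200/160 = 20
Step 3: 0.48 mL brought to 2.6 mL → factor 2.6/0.48 = 5.4167
Step 4: 65 μL brought to 2900 μL → factor 2900/65 = 44.615
Overall dilution factor = 33.529 × 20 × 5.4167 × 44.615 = 1.6206 × 10^5

1.62 × 10^5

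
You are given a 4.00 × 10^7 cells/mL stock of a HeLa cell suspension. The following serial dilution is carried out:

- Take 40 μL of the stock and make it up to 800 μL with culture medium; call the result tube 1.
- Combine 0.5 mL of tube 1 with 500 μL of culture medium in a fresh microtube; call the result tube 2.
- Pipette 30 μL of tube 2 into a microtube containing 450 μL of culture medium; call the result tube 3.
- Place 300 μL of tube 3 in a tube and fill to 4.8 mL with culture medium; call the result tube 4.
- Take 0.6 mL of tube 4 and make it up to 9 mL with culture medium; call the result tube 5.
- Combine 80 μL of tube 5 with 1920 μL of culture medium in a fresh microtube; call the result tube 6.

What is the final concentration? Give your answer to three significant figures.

10.4 cells/mL

Step 1: 40 μL brought to 800 μL → factor 800/40 = 20
Step 2: 0.5 mL + 500 μL = 1 mL total → factor 1/0.5 = 2
Step 3: 30 μL + 450 μL = 480 μL total → factor 480/30 = 16
Step 4: 300 μL brought to 4.8 mL → factor 4800/300 = 16
Step 5: 0.6 mL brought to 9 mL → factor 9/0.6 = 15
Step 6: 80 μL + 1920 μL = 2000 μL total → factor 2000/80 = 25
Overall dilution factor = 20 × 2 × 16 × 16 × 15 × 25 = 3.84 × 10^6
Final = 4.00 × 10^7 cells/mL / 3.84 × 10^6 = 10.4 cells/mL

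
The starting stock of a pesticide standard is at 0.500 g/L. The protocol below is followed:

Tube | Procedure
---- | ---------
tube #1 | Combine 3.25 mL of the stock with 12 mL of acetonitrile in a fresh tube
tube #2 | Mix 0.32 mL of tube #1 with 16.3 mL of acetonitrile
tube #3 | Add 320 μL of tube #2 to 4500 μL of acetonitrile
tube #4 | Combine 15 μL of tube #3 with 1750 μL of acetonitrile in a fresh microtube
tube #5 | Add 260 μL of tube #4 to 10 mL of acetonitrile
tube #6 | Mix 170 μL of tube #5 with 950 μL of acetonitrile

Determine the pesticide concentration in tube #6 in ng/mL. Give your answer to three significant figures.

Step 1: 3.25 mL + 12 mL = 15.25 mL total → factor 15.25/3.25 = 4.6923
Step 2: 0.32 mL + 16.3 mL = 16.62 mL total → factor 16.62/0.32 = 51.938
Step 3: 320 μL + 4500 μL = 4820 μL total → factor 4820/320 = 15.062
Step 4: 15 μL + 1750 μL = 1765 μL total → factor 1765/15 = 117.67
Step 5: 260 μL + 10 mL = 10260 μL total → factor 10260/260 = 39.462
Step 6: 170 μL + 950 μL = 1120 μL total → factor 1120/170 = 6.5882
Overall dilution factor = 4.6923 × 51.938 × 15.062 × 117.67 × 39.462 × 6.5882 = 1.123 × 10^8
Final = 0.500 g/L / 1.123 × 10^8 = 4.453 × 10^-9 g/L = 0.00445 ng/mL

0.00445 ng/mL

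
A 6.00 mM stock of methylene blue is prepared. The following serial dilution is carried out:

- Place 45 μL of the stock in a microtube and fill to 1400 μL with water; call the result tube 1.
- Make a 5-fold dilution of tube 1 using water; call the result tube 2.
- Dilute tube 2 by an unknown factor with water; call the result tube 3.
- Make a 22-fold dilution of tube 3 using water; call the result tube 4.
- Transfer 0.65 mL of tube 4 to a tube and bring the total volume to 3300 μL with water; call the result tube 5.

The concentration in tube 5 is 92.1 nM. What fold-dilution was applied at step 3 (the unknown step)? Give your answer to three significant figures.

Step 1: 45 μL brought to 1400 μL → factor 1400/45 = 31.111
Step 2: 5-fold → factor 5
Step 3: unknown factor x
Step 4: 22-fold → factor 22
Step 5: 0.65 mL brought to 3300 μL → factor 3.3/0.65 = 5.0769
Product of known-step factors = 17374
Overall factor = 6.00 mM / (92.1 nM) = 65147
x = 65147 / 17374 = 3.75

3.75-fold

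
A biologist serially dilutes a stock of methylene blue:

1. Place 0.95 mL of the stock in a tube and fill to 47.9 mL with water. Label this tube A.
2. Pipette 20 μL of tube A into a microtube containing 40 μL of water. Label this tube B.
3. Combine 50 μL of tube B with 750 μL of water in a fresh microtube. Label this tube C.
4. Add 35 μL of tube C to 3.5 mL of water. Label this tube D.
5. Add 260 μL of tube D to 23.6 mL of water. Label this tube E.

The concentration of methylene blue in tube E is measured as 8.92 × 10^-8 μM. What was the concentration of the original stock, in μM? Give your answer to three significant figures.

2.00 μM

Step 1: 0.95 mL brought to 47.9 mL → factor 47.9/0.95 = 50.421
Step 2: 20 μL + 40 μL = 60 μL total → factor 60/20 = 3
Step 3: 50 μL + 750 μL = 800 μL total → factor 800/50 = 16
Step 4: 35 μL + 3.5 mL = 3535 μL total → factor 3535/35 = 101
Step 5: 260 μL + 23.6 mL = 23860 μL total → factor 23860/260 = 91.769
Overall dilution factor = 50.421 × 3 × 16 × 101 × 91.769 = 2.2432 × 10^7
Stock = 8.92 × 10^-8 μM × 2.2432 × 10^7 = 2.00 μM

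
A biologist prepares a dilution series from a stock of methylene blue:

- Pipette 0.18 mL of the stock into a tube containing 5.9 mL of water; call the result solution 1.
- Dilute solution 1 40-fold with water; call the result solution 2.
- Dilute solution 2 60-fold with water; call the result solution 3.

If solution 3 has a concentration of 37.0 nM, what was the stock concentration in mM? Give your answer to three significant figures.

3.00 mM

Step 1: 0.18 mL + 5.9 mL = 6.08 mL total → factor 6.08/0.18 = 33.778
Step 2: 40-fold → factor 40
Step 3: 60-fold → factor 60
Overall dilution factor = 33.778 × 40 × 60 = 81067
Stock = 37.0 nM × 81067 = 2.999 × 10^6 nM = 3.00 mM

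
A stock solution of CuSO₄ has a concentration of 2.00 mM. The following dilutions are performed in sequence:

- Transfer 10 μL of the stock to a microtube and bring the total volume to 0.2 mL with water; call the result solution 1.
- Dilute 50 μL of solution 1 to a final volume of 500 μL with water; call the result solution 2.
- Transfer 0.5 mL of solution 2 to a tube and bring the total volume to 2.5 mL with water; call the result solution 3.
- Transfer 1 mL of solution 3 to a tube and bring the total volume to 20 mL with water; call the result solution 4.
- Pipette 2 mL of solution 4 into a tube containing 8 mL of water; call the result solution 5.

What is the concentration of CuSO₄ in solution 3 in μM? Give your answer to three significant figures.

2.00 μM

Step 1: 10 μL brought to 0.2 mL → factor 200/10 = 20
Step 2: 50 μL brought to 500 μL → factor 500/50 = 10
Step 3: 0.5 mL brought to 2.5 mL → factor 2.5/0.5 = 5
Dilution factor through solution 3 = 20 × 10 × 5 = 1000
[solution 3] = 2.00 mM / 1000 = 0.002000 mM = 2.00 μM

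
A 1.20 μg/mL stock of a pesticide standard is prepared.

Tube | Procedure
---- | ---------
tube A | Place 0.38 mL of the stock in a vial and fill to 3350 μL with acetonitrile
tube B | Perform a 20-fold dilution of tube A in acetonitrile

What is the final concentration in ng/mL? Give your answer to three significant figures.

Step 1: 0.38 mL brought to 3350 μL → factor 3.35/0.38 = 8.8158
Step 2: 20-fold → factor 20
Overall dilution factor = 8.8158 × 20 = 176.32
Final = 1.20 μg/mL / 176.32 = 0.006806 μg/mL = 6.81 ng/mL

6.81 ng/mL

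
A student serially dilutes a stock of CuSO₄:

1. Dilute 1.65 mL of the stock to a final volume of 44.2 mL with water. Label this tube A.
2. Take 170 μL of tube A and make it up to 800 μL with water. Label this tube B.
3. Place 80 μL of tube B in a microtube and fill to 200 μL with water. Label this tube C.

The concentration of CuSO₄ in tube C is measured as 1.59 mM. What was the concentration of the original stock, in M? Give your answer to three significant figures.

0.501 M

Step 1: 1.65 mL brought to 44.2 mL → factor 44.2/1.65 = 26.788
Step 2: 170 μL brought to 800 μL → factor 800/170 = 4.7059
Step 3: 80 μL brought to 200 μL → factor 200/80 = 2.5
Overall dilution factor = 26.788 × 4.7059 × 2.5 = 315.15
Stock = 1.59 mM × 315.15 = 501.1 mM = 0.501 M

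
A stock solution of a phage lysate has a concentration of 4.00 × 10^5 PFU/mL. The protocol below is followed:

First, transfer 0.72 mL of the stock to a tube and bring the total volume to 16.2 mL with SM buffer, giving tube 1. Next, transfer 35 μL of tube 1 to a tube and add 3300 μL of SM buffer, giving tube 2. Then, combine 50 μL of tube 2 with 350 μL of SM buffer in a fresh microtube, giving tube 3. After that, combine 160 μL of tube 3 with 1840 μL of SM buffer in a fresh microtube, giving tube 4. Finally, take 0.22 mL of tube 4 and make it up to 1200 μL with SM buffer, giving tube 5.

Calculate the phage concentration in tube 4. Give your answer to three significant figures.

1.87 PFU/mL

Step 1: 0.72 mL brought to 16.2 mL → factor 16.2/0.72 = 22.5
Step 2: 35 μL + 3300 μL = 3335 μL total → factor 3335/35 = 95.286
Step 3: 50 μL + 350 μL = 400 μL total → factor 400/50 = 8
Step 4: 160 μL + 1840 μL = 2000 μL total → factor 2000/160 = 12.5
Dilution factor through tube 4 = 22.5 × 95.286 × 8 × 12.5 = 2.1439 × 10^5
[tube 4] = 4.00 × 10^5 PFU/mL / 2.1439 × 10^5 = 1.87 PFU/mL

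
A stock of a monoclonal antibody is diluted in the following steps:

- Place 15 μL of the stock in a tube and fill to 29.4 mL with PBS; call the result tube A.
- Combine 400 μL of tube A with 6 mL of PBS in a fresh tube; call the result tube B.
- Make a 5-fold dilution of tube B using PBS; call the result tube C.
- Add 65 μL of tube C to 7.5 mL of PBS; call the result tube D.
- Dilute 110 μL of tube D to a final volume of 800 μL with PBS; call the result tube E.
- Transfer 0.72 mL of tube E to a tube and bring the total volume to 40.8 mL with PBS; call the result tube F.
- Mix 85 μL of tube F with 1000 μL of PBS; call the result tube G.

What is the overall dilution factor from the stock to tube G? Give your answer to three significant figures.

9.60 × 10^10

Step 1: 15 μL brought to 29.4 mL → factor 29400/15 = 1960
Step 2: 400 μL + 6 mL = 6400 μL total → factor 6400/400 = 16
Step 3: 5-fold → factor 5
Step 4: 65 μL + 7.5 mL = 7565 μL total → factor 7565/65 = 116.38
Step 5: 110 μL brought to 800 μL → factor 800/110 = 7.2727
Step 6: 0.72 mL brought to 40.8 mL → factor 40.8/0.72 = 56.667
Step 7: 85 μL + 1000 μL = 1085 μL total → factor 1085/85 = 12.765
Overall dilution factor = 1960 × 16 × 5 × 116.38 × 7.2727 × 56.667 × 12.765 = 9.6001 × 10^10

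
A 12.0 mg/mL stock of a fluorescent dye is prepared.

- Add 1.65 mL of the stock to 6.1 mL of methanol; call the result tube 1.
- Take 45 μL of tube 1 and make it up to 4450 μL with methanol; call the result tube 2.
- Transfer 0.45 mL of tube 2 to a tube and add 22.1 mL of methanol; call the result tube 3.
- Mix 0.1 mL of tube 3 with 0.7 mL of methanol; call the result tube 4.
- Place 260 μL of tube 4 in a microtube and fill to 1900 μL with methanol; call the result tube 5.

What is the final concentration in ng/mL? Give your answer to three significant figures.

8.82 ng/mL

Step 1: 1.65 mL + 6.1 mL = 7.75 mL total → factor 7.75/1.65 = 4.697
Step 2: 45 μL brought to 4450 μL → factor 4450/45 = 98.889
Step 3: 0.45 mL + 22.1 mL = 22.55 mL total → factor 22.55/0.45 = 50.111
Step 4: 0.1 mL + 0.7 mL = 0.8 mL total → factor 0.8/0.1 = 8
Step 5: 260 μL brought to 1900 μL → factor 1900/260 = 7.3077
Overall dilution factor = 4.697 × 98.889 × 50.111 × 8 × 7.3077 = 1.3607 × 10^6
Final = 12.0 mg/mL / 1.3607 × 10^6 = 8.819 × 10^-6 mg/mL = 8.82 ng/mL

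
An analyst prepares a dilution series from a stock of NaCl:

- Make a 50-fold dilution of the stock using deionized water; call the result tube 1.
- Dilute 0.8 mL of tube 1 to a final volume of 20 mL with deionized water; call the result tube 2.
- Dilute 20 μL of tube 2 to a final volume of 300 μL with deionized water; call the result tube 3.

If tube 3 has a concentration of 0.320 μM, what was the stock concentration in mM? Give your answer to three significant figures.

Step 1: 50-fold → factor 50
Step 2: 0.8 mL brought to 20 mL → factor 20/0.8 = 25
Step 3: 20 μL brought to 300 μL → factor 300/20 = 15
Overall dilution factor = 50 × 25 × 15 = 18750
Stock = 0.320 μM × 18750 = 6000 μM = 6.00 mM

6.00 mM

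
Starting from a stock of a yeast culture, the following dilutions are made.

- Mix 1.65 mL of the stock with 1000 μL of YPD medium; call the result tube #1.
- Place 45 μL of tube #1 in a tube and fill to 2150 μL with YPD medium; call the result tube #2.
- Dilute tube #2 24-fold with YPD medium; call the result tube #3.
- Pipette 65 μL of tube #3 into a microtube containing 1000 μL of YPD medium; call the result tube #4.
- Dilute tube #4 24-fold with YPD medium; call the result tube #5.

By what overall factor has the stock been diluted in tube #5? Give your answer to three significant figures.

Step 1: 1.65 mL + 1000 μL = 2.65 mL total → factor 2.65/1.65 = 1.6061
Step 2: 45 μL brought to 2150 μL → factor 2150/45 = 47.778
Step 3: 24-fold → factor 24
Step 4: 65 μL + 1000 μL = 1065 μL total → factor 1065/65 = 16.385
Step 5: 24-fold → factor 24
Overall dilution factor = 1.6061 × 47.778 × 24 × 16.385 × 24 = 7.2418 × 10^5

7.24 × 10^5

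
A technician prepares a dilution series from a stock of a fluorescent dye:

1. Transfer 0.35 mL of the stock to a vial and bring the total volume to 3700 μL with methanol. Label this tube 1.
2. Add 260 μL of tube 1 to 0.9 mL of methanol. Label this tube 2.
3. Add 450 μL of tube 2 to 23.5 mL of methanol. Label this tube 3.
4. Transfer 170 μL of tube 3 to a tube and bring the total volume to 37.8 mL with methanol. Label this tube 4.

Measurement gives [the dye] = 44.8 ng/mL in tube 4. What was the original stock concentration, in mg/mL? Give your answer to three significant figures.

25.0 mg/mL

Step 1: 0.35 mL brought to 3700 μL → factor 3.7/0.35 = 10.571
Step 2: 260 μL + 0.9 mL = 1160 μL total → factor 1160/260 = 4.4615
Step 3: 450 μL + 23.5 mL = 23950 μL total → factor 23950/450 = 53.222
Step 4: 170 μL brought to 37.8 mL → factor 37800/170 = 222.35
Overall dilution factor = 10.571 × 4.4615 × 53.222 × 222.35 = 5.5815 × 10^5
Stock = 44.8 ng/mL × 5.5815 × 10^5 = 2.501 × 10^7 ng/mL = 25.0 mg/mL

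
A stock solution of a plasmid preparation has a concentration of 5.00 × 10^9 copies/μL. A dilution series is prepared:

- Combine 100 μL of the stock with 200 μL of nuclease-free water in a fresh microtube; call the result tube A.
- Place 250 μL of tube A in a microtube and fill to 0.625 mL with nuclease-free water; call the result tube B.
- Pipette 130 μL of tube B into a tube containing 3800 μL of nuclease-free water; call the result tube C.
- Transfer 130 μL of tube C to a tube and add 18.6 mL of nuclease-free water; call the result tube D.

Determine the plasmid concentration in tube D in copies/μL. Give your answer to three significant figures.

Step 1: 100 μL + 200 μL = 300 μL total → factor 300/100 = 3
Step 2: 250 μL brought to 0.625 mL → factor 625/250 = 2.5
Step 3: 130 μL + 3800 μL = 3930 μL total → factor 3930/130 = 30.231
Step 4: 130 μL + 18.6 mL = 18730 μL total → factor 18730/130 = 144.08
Overall dilution factor = 3 × 2.5 × 30.231 × 144.08 = 32667
Final = 5.00 × 10^9 copies/μL / 32667 = 1.53 × 10^5 copies/μL

1.53 × 10^5 copies/μL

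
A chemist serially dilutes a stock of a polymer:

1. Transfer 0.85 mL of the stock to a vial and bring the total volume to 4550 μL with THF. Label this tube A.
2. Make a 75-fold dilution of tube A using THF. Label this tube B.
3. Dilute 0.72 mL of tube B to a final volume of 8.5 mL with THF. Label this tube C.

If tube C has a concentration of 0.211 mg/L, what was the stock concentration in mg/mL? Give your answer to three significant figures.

Step 1: 0.85 mL brought to 4550 μL → factor 4.55/0.85 = 5.3529
Step 2: 75-fold → factor 75
Step 3: 0.72 mL brought to 8.5 mL → factor 8.5/0.72 = 11.806
Overall dilution factor = 5.3529 × 75 × 11.806 = 4739.6
Stock = 0.211 mg/L × 4739.6 = 1000 mg/L = 1.00 mg/mL

1.00 mg/mL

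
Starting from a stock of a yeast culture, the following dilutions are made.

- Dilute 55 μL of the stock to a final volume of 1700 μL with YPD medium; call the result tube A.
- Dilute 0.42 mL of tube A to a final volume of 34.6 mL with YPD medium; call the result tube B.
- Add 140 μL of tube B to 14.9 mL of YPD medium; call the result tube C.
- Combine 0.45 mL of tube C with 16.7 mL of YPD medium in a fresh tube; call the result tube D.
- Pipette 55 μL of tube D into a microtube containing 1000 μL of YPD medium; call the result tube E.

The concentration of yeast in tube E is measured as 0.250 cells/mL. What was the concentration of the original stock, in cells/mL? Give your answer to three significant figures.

5.00 × 10^7 cells/mL

Step 1: 55 μL brought to 1700 μL → factor 1700/55 = 30.909
Step 2: 0.42 mL brought to 34.6 mL → factor 34.6/0.42 = 82.381
Step 3: 140 μL + 14.9 mL = 15040 μL total → factor 15040/140 = 107.43
Step 4: 0.45 mL + 16.7 mL = 17.15 mL total → factor 17.15/0.45 = 38.111
Step 5: 55 μL + 1000 μL = 1055 μL total → factor 1055/55 = 19.182
Overall dilution factor = 30.909 × 82.381 × 107.43 × 38.111 × 19.182 = 1.9997 × 10^8
Stock = 0.250 cells/mL × 1.9997 × 10^8 = 5.00 × 10^7 cells/mL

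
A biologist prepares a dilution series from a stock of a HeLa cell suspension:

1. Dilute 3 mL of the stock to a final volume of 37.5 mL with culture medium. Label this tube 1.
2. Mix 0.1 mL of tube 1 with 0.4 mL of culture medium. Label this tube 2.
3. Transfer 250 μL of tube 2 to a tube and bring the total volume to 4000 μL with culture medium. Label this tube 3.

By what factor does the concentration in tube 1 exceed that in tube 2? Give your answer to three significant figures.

5.00

Step 1: 3 mL brought to 37.5 mL → factor 37.5/3 = 12.5
Step 2: 0.1 mL + 0.4 mL = 0.5 mL total → factor 0.5/0.1 = 5
Dilution factor to tube 1 = 12.5; to tube 2 = 62.5
[tube 1]/[tube 2] = (factor to tube 2)/(factor to tube 1) = 62.5/12.5 = 5.00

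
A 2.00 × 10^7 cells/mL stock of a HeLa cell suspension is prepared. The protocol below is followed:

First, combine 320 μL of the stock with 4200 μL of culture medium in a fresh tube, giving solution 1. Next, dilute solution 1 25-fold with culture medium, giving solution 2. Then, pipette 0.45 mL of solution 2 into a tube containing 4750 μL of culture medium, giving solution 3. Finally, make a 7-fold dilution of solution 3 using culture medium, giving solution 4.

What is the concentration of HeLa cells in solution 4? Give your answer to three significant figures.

700 cells/mL

Step 1: 320 μL + 4200 μL = 4520 μL total → factor 4520/320 = 14.125
Step 2: 25-fold → factor 25
Step 3: 0.45 mL + 4750 μL = 5.2 mL total → factor 5.2/0.45 = 11.556
Step 4: 7-fold → factor 7
Overall dilution factor = 14.125 × 25 × 11.556 × 7 = 28564
Final = 2.00 × 10^7 cells/mL / 28564 = 700 cells/mL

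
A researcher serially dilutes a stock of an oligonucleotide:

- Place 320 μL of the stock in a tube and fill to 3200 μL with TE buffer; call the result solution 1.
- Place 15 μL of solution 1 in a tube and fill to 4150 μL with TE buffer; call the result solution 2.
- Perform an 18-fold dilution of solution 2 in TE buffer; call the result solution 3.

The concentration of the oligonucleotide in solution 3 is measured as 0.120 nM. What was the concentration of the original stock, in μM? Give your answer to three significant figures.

5.98 μM

Step 1: 320 μL brought to 3200 μL → factor 3200/320 = 10
Step 2: 15 μL brought to 4150 μL → factor 4150/15 = 276.67
Step 3: 18-fold → factor 18
Overall dilution factor = 10 × 276.67 × 18 = 49800
Stock = 0.120 nM × 49800 = 5976 nM = 5.98 μM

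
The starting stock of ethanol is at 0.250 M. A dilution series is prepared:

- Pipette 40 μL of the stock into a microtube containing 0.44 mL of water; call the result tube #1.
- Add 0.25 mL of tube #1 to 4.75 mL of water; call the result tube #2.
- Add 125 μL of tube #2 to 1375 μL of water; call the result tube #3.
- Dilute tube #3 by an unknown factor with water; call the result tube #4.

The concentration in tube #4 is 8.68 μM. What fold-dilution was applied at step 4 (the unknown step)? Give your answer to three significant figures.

10.0-fold

Step 1: 40 μL + 0.44 mL = 480 μL total → factor 480/40 = 12
Step 2: 0.25 mL + 4.75 mL = 5 mL total → factor 5/0.25 = 20
Step 3: 125 μL + 1375 μL = 1500 μL total → factor 1500/125 = 12
Step 4: unknown factor x
Product of known-step factors = 2880
Overall factor = 0.250 M / (8.68 μM) = 28802
x = 28802 / 2880 = 10.0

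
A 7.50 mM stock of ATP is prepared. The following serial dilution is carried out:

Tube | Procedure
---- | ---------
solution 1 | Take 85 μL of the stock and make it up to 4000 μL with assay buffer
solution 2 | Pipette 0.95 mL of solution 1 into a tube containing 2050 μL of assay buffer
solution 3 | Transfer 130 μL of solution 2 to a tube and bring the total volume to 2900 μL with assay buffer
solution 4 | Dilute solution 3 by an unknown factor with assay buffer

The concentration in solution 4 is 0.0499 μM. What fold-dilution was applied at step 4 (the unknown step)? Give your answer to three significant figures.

45.3-fold

Step 1: 85 μL brought to 4000 μL → factor 4000/85 = 47.059
Step 2: 0.95 mL + 2050 μL = 3 mL total → factor 3/0.95 = 3.1579
Step 3: 130 μL brought to 2900 μL → factor 2900/130 = 22.308
Step 4: unknown factor x
Product of known-step factors = 3315.1
Overall factor = 7.50 mM / (0.0499 μM) = 1.503 × 10^5
x = 1.503 × 10^5 / 3315.1 = 45.3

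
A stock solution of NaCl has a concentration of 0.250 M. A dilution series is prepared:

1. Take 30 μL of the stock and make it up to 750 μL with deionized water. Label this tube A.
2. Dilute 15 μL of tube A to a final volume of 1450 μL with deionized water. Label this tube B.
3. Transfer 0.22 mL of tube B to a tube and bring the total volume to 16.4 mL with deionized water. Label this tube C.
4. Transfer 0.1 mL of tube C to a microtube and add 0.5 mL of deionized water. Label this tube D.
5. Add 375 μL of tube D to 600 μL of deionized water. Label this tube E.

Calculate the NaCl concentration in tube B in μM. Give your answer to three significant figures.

103 μM

Step 1: 30 μL brought to 750 μL → factor 750/30 = 25
Step 2: 15 μL brought to 1450 μL → factor 1450/15 = 96.667
Dilution factor through tube B = 25 × 96.667 = 2416.7
[tube B] = 0.250 M / 2416.7 = 0.0001034 M = 103 μM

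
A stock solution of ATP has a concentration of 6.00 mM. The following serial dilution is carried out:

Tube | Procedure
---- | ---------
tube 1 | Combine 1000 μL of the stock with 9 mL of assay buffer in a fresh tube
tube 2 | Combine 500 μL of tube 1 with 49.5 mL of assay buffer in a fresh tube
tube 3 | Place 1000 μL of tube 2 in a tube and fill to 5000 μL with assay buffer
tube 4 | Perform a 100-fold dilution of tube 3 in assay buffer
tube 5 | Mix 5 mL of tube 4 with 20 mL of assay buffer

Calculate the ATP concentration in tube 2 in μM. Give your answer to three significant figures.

Step 1: 1000 μL + 9 mL = 10000 μL total → factor 10000/1000 = 10
Step 2: 500 μL + 49.5 mL = 50000 μL total → factor 50000/500 = 100
Dilution factor through tube 2 = 10 × 100 = 1000
[tube 2] = 6.00 mM / 1000 = 0.006000 mM = 6.00 μM

6.00 μM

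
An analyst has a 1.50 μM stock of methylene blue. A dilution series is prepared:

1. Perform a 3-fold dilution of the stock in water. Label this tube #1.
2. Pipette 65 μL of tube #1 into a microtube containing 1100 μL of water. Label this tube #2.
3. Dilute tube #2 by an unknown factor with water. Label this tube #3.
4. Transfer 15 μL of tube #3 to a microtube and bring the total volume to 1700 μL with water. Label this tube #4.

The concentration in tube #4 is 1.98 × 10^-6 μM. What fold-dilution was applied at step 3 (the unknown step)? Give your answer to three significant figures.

Step 1: 3-fold → factor 3
Step 2: 65 μL + 1100 μL = 1165 μL total → factor 1165/65 = 17.923
Step 3: unknown factor x
Step 4: 15 μL brought to 1700 μL → factor 1700/15 = 113.33
Product of known-step factors = 6093.8
Overall factor = 1.50 μM / (1.98 × 10^-6 μM) = 7.5758 × 10^5
x = 7.5758 × 10^5 / 6093.8 = 124

124-fold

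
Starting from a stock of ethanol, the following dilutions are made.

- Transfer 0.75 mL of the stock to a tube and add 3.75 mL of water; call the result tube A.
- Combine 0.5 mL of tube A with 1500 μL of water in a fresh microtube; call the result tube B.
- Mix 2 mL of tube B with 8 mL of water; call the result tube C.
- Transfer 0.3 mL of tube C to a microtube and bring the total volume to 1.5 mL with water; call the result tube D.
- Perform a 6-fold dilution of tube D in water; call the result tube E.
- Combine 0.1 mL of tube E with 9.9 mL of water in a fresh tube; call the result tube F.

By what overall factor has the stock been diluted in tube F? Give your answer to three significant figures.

3.60 × 10^5

Step 1: 0.75 mL + 3.75 mL = 4.5 mL total → factor 4.5/0.75 = 6
Step 2: 0.5 mL + 1500 μL = 2 mL total → factor 2/0.5 = 4
Step 3: 2 mL + 8 mL = 10 mL total → factor 10/2 = 5
Step 4: 0.3 mL brought to 1.5 mL → factor 1.5/0.3 = 5
Step 5: 6-fold → factor 6
Step 6: 0.1 mL + 9.9 mL = 10 mL total → factor 10/0.1 = 100
Overall dilution factor = 6 × 4 × 5 × 5 × 6 × 100 = 3.6 × 10^5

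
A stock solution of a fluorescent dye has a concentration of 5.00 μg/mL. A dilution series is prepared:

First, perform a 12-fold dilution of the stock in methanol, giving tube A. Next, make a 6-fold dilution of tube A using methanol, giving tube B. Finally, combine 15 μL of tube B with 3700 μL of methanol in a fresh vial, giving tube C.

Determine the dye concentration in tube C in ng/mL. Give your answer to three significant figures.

Step 1: 12-fold → factor 12
Step 2: 6-fold → factor 6
Step 3: 15 μL + 3700 μL = 3715 μL total → factor 3715/15 = 247.67
Overall dilution factor = 12 × 6 × 247.67 = 17832
Final = 5.00 μg/mL / 17832 = 0.0002804 μg/mL = 0.280 ng/mL

0.280 ng/mL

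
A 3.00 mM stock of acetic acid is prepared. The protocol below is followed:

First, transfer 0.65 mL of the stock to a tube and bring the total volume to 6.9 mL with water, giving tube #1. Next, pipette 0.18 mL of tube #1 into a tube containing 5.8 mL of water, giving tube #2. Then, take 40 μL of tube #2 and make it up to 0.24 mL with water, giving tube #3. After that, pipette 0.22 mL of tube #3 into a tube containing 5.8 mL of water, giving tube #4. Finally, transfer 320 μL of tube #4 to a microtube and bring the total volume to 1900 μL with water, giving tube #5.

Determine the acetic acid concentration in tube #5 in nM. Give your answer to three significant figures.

Step 1: 0.65 mL brought to 6.9 mL → factor 6.9/0.65 = 10.615
Step 2: 0.18 mL + 5.8 mL = 5.98 mL total → factor 5.98/0.18 = 33.222
Step 3: 40 μL brought to 0.24 mL → factor 240/40 = 6
Step 4: 0.22 mL + 5.8 mL = 6.02 mL total → factor 6.02/0.22 = 27.364
Step 5: 320 μL brought to 1900 μL → factor 1900/320 = 5.9375
Overall dilution factor = 10.615 × 33.222 × 6 × 27.364 × 5.9375 = 3.4379 × 10^5
Final = 3.00 mM / 3.4379 × 10^5 = 8.726 × 10^-6 mM = 8.73 nM

8.73 nM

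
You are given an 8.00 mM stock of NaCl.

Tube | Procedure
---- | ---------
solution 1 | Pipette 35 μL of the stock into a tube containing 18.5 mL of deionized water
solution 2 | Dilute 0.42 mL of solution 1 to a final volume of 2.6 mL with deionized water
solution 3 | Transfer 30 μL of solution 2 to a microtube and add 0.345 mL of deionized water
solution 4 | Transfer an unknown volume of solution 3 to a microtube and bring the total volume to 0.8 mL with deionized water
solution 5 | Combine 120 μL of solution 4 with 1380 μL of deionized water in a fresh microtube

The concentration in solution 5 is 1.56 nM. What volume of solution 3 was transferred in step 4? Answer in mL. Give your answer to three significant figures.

Step 1: 35 μL + 18.5 mL = 18535 μL total → factor 18535/35 = 529.57
Step 2: 0.42 mL brought to 2.6 mL → factor 2.6/0.42 = 6.1905
Step 3: 30 μL + 0.345 mL = 375 μL total → factor 375/30 = 12.5
Step 4: v brought to 0.8 mL → factor = 0.8 mL/v
Step 5: 120 μL + 1380 μL = 1500 μL total → factor 1500/120 = 12.5
Product of known-step factors = 5.1223 × 10^5
Overall factor = 8.00 mM / (1.56 nM) = 5.1282 × 10^6
Step-4 factor = 5.1282 × 10^6 / 5.1223 × 10^5 = 10.011
v = 0.8 mL / 10.011 = 0.0799 mL

0.0799 mL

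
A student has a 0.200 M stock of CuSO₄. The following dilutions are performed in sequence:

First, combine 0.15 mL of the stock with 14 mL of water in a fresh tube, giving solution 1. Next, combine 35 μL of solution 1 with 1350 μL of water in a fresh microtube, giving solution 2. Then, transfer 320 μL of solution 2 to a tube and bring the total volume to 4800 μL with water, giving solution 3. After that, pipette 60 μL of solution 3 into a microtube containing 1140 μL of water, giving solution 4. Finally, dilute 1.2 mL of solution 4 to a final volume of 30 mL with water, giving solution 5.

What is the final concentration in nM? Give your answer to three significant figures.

Step 1: 0.15 mL + 14 mL = 14.15 mL total → factor 14.15/0.15 = 94.333
Step 2: 35 μL + 1350 μL = 1385 μL total → factor 1385/35 = 39.571
Step 3: 320 μL brought to 4800 μL → factor 4800/320 = 15
Step 4: 60 μL + 1140 μL = 1200 μL total → factor 1200/60 = 20
Step 5: 1.2 mL brought to 30 mL → factor 30/1.2 = 25
Overall dilution factor = 94.333 × 39.571 × 15 × 20 × 25 = 2.7997 × 10^7
Final = 0.200 M / 2.7997 × 10^7 = 7.144 × 10^-9 M = 7.14 nM

7.14 nM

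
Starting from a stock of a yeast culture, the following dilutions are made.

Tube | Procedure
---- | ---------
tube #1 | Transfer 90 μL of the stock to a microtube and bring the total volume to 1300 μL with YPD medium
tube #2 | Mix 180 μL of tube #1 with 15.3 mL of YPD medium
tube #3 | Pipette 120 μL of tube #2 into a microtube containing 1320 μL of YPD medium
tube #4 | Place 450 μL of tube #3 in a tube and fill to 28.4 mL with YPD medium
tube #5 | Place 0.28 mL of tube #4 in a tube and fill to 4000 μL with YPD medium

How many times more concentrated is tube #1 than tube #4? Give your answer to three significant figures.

6.51 × 10^4

Step 1: 90 μL brought to 1300 μL → factor 1300/90 = 14.444
Step 2: 180 μL + 15.3 mL = 15480 μL total → factor 15480/180 = 86
Step 3: 120 μL + 1320 μL = 1440 μL total → factor 1440/120 = 12
Step 4: 450 μL brought to 28.4 mL → factor 28400/450 = 63.111
Dilution factor to tube #1 = 14.444; to tube #4 = 9.4078 × 10^5
[tube #1]/[tube #4] = (factor to tube #4)/(factor to tube #1) = 9.4078 × 10^5/14.444 = 6.51 × 10^4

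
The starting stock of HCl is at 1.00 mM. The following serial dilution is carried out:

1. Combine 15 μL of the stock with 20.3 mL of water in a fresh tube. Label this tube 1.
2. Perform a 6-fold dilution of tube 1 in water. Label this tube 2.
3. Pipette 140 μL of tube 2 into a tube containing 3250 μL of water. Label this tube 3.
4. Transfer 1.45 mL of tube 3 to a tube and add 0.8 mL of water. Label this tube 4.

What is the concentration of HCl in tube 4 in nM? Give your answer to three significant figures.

3.28 nM

Step 1: 15 μL + 20.3 mL = 20315 μL total → factor 20315/15 = 1354.3
Step 2: 6-fold → factor 6
Step 3: 140 μL + 3250 μL = 3390 μL total → factor 3390/140 = 24.214
Step 4: 1.45 mL + 0.8 mL = 2.25 mL total → factor 2.25/1.45 = 1.5517
Dilution factor through tube 4 = 1354.3 × 6 × 24.214 × 1.5517 = 3.0533 × 10^5
[tube 4] = 1.00 mM / 3.0533 × 10^5 = 3.275 × 10^-6 mM = 3.28 nM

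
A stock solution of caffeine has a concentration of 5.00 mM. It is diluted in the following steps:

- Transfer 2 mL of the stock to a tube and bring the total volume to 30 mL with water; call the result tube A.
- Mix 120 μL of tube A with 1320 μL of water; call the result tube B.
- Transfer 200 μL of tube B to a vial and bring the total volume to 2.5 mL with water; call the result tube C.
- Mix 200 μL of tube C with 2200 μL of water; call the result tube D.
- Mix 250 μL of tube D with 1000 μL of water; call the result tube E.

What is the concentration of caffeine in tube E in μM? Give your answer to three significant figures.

0.0370 μM

Step 1: 2 mL brought to 30 mL → factor 30/2 = 15
Step 2: 120 μL + 1320 μL = 1440 μL total → factor 1440/120 = 12
Step 3: 200 μL brought to 2.5 mL → factor 2500/200 = 12.5
Step 4: 200 μL + 2200 μL = 2400 μL total → factor 2400/200 = 12
Step 5: 250 μL + 1000 μL = 1250 μL total → factor 1250/250 = 5
Overall dilution factor = 15 × 12 × 12.5 × 12 × 5 = 1.35 × 10^5
Final = 5.00 mM / 1.35 × 10^5 = 3.704 × 10^-5 mM = 0.0370 μM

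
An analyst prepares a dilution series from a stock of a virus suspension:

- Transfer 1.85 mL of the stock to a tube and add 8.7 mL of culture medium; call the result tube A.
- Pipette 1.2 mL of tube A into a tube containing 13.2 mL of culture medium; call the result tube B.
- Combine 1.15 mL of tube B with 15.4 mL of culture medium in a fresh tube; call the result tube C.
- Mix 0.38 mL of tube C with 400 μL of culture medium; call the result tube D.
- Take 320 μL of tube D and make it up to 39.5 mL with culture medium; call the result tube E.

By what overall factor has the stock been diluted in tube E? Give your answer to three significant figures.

2.50 × 10^5

Step 1: 1.85 mL + 8.7 mL = 10.55 mL total → factor 10.55/1.85 = 5.7027
Step 2: 1.2 mL + 13.2 mL = 14.4 mL total → factor 14.4/1.2 = 12
Step 3: 1.15 mL + 15.4 mL = 16.55 mL total → factor 16.55/1.15 = 14.391
Step 4: 0.38 mL + 400 μL = 0.78 mL total → factor 0.78/0.38 = 2.0526
Step 5: 320 μL brought to 39.5 mL → factor 39500/320 = 123.44
Overall dilution factor = 5.7027 × 12 × 14.391 × 2.0526 × 123.44 = 2.4953 × 10^5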